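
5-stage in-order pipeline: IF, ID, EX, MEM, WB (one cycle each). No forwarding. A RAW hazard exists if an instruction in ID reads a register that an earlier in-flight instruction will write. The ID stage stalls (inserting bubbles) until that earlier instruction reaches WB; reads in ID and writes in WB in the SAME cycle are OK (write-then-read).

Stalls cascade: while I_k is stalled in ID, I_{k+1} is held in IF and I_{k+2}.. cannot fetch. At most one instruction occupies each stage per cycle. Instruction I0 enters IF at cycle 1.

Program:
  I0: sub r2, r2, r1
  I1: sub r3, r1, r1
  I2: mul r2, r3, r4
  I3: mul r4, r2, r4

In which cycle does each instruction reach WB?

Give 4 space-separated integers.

I0 sub r2 <- r2,r1: IF@1 ID@2 stall=0 (-) EX@3 MEM@4 WB@5
I1 sub r3 <- r1,r1: IF@2 ID@3 stall=0 (-) EX@4 MEM@5 WB@6
I2 mul r2 <- r3,r4: IF@3 ID@4 stall=2 (RAW on I1.r3 (WB@6)) EX@7 MEM@8 WB@9
I3 mul r4 <- r2,r4: IF@4 ID@7 stall=2 (RAW on I2.r2 (WB@9)) EX@10 MEM@11 WB@12

Answer: 5 6 9 12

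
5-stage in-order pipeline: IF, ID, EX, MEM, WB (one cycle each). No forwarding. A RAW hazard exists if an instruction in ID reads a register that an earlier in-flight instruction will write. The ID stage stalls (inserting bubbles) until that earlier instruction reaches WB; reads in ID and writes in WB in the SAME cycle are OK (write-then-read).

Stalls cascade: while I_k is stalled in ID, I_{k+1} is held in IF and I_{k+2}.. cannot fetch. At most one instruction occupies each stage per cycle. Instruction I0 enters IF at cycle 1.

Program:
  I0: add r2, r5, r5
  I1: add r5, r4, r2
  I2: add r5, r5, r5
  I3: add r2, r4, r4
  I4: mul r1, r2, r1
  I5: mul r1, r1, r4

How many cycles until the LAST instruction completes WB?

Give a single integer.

Answer: 18

Derivation:
I0 add r2 <- r5,r5: IF@1 ID@2 stall=0 (-) EX@3 MEM@4 WB@5
I1 add r5 <- r4,r2: IF@2 ID@3 stall=2 (RAW on I0.r2 (WB@5)) EX@6 MEM@7 WB@8
I2 add r5 <- r5,r5: IF@3 ID@6 stall=2 (RAW on I1.r5 (WB@8)) EX@9 MEM@10 WB@11
I3 add r2 <- r4,r4: IF@6 ID@9 stall=0 (-) EX@10 MEM@11 WB@12
I4 mul r1 <- r2,r1: IF@9 ID@10 stall=2 (RAW on I3.r2 (WB@12)) EX@13 MEM@14 WB@15
I5 mul r1 <- r1,r4: IF@10 ID@13 stall=2 (RAW on I4.r1 (WB@15)) EX@16 MEM@17 WB@18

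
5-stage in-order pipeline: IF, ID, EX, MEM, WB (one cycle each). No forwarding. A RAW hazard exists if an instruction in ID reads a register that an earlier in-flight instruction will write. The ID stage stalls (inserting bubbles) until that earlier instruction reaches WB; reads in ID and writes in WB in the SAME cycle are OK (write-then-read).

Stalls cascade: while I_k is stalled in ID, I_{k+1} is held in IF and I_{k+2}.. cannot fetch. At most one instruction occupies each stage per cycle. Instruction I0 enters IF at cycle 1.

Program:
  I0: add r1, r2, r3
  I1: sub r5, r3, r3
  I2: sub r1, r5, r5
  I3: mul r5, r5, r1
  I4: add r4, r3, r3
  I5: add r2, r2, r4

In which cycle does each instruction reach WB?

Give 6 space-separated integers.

Answer: 5 6 9 12 13 16

Derivation:
I0 add r1 <- r2,r3: IF@1 ID@2 stall=0 (-) EX@3 MEM@4 WB@5
I1 sub r5 <- r3,r3: IF@2 ID@3 stall=0 (-) EX@4 MEM@5 WB@6
I2 sub r1 <- r5,r5: IF@3 ID@4 stall=2 (RAW on I1.r5 (WB@6)) EX@7 MEM@8 WB@9
I3 mul r5 <- r5,r1: IF@4 ID@7 stall=2 (RAW on I2.r1 (WB@9)) EX@10 MEM@11 WB@12
I4 add r4 <- r3,r3: IF@7 ID@10 stall=0 (-) EX@11 MEM@12 WB@13
I5 add r2 <- r2,r4: IF@10 ID@11 stall=2 (RAW on I4.r4 (WB@13)) EX@14 MEM@15 WB@16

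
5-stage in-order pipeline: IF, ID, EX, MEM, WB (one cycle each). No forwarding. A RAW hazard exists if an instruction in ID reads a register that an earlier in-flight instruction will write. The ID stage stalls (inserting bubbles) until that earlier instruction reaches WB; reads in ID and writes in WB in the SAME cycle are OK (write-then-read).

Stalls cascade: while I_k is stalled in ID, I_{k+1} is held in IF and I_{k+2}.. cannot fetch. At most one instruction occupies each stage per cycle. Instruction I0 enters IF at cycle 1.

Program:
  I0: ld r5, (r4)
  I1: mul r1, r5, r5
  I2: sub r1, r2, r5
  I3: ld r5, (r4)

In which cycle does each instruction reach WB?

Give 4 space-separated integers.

Answer: 5 8 9 10

Derivation:
I0 ld r5 <- r4: IF@1 ID@2 stall=0 (-) EX@3 MEM@4 WB@5
I1 mul r1 <- r5,r5: IF@2 ID@3 stall=2 (RAW on I0.r5 (WB@5)) EX@6 MEM@7 WB@8
I2 sub r1 <- r2,r5: IF@3 ID@6 stall=0 (-) EX@7 MEM@8 WB@9
I3 ld r5 <- r4: IF@6 ID@7 stall=0 (-) EX@8 MEM@9 WB@10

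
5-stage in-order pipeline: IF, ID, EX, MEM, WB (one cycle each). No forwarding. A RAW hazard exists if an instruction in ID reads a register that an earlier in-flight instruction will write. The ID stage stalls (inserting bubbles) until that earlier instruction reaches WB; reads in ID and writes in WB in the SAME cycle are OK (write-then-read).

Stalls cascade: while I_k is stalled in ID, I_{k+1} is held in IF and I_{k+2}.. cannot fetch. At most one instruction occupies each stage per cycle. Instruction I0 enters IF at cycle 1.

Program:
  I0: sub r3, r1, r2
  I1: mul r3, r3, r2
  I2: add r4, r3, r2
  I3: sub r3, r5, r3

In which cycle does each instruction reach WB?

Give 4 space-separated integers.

Answer: 5 8 11 12

Derivation:
I0 sub r3 <- r1,r2: IF@1 ID@2 stall=0 (-) EX@3 MEM@4 WB@5
I1 mul r3 <- r3,r2: IF@2 ID@3 stall=2 (RAW on I0.r3 (WB@5)) EX@6 MEM@7 WB@8
I2 add r4 <- r3,r2: IF@3 ID@6 stall=2 (RAW on I1.r3 (WB@8)) EX@9 MEM@10 WB@11
I3 sub r3 <- r5,r3: IF@6 ID@9 stall=0 (-) EX@10 MEM@11 WB@12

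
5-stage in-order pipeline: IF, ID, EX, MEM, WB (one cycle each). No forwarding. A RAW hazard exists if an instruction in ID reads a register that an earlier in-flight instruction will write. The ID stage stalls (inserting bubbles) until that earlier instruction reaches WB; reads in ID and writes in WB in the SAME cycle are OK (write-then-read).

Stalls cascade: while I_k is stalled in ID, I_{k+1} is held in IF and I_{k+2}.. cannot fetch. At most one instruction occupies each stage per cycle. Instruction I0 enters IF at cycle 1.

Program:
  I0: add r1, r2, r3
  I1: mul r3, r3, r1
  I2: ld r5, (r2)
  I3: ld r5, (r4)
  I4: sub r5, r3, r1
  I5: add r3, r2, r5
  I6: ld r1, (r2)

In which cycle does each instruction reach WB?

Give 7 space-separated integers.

Answer: 5 8 9 10 11 14 15

Derivation:
I0 add r1 <- r2,r3: IF@1 ID@2 stall=0 (-) EX@3 MEM@4 WB@5
I1 mul r3 <- r3,r1: IF@2 ID@3 stall=2 (RAW on I0.r1 (WB@5)) EX@6 MEM@7 WB@8
I2 ld r5 <- r2: IF@3 ID@6 stall=0 (-) EX@7 MEM@8 WB@9
I3 ld r5 <- r4: IF@6 ID@7 stall=0 (-) EX@8 MEM@9 WB@10
I4 sub r5 <- r3,r1: IF@7 ID@8 stall=0 (-) EX@9 MEM@10 WB@11
I5 add r3 <- r2,r5: IF@8 ID@9 stall=2 (RAW on I4.r5 (WB@11)) EX@12 MEM@13 WB@14
I6 ld r1 <- r2: IF@9 ID@12 stall=0 (-) EX@13 MEM@14 WB@15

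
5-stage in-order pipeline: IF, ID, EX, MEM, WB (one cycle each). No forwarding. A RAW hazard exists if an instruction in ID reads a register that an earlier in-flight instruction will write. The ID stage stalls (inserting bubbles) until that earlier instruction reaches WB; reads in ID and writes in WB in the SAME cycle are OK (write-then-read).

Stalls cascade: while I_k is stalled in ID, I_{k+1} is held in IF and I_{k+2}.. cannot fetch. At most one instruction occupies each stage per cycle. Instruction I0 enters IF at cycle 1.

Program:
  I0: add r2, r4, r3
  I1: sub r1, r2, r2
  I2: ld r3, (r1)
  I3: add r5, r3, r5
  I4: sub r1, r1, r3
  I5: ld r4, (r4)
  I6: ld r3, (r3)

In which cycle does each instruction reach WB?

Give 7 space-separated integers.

I0 add r2 <- r4,r3: IF@1 ID@2 stall=0 (-) EX@3 MEM@4 WB@5
I1 sub r1 <- r2,r2: IF@2 ID@3 stall=2 (RAW on I0.r2 (WB@5)) EX@6 MEM@7 WB@8
I2 ld r3 <- r1: IF@3 ID@6 stall=2 (RAW on I1.r1 (WB@8)) EX@9 MEM@10 WB@11
I3 add r5 <- r3,r5: IF@6 ID@9 stall=2 (RAW on I2.r3 (WB@11)) EX@12 MEM@13 WB@14
I4 sub r1 <- r1,r3: IF@9 ID@12 stall=0 (-) EX@13 MEM@14 WB@15
I5 ld r4 <- r4: IF@12 ID@13 stall=0 (-) EX@14 MEM@15 WB@16
I6 ld r3 <- r3: IF@13 ID@14 stall=0 (-) EX@15 MEM@16 WB@17

Answer: 5 8 11 14 15 16 17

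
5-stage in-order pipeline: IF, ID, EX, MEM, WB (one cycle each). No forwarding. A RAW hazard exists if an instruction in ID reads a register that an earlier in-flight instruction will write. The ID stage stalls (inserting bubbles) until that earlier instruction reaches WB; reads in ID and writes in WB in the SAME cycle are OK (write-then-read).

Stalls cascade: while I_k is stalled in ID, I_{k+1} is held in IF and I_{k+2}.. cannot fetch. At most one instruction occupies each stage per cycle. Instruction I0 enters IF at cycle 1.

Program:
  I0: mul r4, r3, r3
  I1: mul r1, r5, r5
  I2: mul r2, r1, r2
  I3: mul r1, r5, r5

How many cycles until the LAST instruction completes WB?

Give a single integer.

Answer: 10

Derivation:
I0 mul r4 <- r3,r3: IF@1 ID@2 stall=0 (-) EX@3 MEM@4 WB@5
I1 mul r1 <- r5,r5: IF@2 ID@3 stall=0 (-) EX@4 MEM@5 WB@6
I2 mul r2 <- r1,r2: IF@3 ID@4 stall=2 (RAW on I1.r1 (WB@6)) EX@7 MEM@8 WB@9
I3 mul r1 <- r5,r5: IF@4 ID@7 stall=0 (-) EX@8 MEM@9 WB@10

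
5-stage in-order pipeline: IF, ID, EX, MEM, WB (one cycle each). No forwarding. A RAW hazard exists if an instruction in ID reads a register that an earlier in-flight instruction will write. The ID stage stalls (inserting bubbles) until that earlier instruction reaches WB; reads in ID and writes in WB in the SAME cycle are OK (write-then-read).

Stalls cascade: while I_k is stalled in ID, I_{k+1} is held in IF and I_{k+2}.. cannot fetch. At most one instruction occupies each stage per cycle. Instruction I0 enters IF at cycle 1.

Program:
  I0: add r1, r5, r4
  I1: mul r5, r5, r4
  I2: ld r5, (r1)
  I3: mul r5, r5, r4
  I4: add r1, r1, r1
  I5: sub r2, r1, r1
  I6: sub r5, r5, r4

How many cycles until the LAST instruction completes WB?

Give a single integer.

I0 add r1 <- r5,r4: IF@1 ID@2 stall=0 (-) EX@3 MEM@4 WB@5
I1 mul r5 <- r5,r4: IF@2 ID@3 stall=0 (-) EX@4 MEM@5 WB@6
I2 ld r5 <- r1: IF@3 ID@4 stall=1 (RAW on I0.r1 (WB@5)) EX@6 MEM@7 WB@8
I3 mul r5 <- r5,r4: IF@4 ID@6 stall=2 (RAW on I2.r5 (WB@8)) EX@9 MEM@10 WB@11
I4 add r1 <- r1,r1: IF@6 ID@9 stall=0 (-) EX@10 MEM@11 WB@12
I5 sub r2 <- r1,r1: IF@9 ID@10 stall=2 (RAW on I4.r1 (WB@12)) EX@13 MEM@14 WB@15
I6 sub r5 <- r5,r4: IF@10 ID@13 stall=0 (-) EX@14 MEM@15 WB@16

Answer: 16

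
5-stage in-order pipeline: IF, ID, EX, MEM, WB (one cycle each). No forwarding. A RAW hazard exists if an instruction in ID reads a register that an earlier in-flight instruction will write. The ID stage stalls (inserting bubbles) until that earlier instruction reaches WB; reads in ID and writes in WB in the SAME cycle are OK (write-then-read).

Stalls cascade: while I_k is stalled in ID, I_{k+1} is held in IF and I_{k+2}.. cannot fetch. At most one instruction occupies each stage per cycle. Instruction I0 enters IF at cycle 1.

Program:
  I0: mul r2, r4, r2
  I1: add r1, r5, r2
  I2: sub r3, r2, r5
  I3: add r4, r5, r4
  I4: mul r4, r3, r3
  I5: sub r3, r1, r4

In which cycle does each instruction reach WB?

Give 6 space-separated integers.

I0 mul r2 <- r4,r2: IF@1 ID@2 stall=0 (-) EX@3 MEM@4 WB@5
I1 add r1 <- r5,r2: IF@2 ID@3 stall=2 (RAW on I0.r2 (WB@5)) EX@6 MEM@7 WB@8
I2 sub r3 <- r2,r5: IF@3 ID@6 stall=0 (-) EX@7 MEM@8 WB@9
I3 add r4 <- r5,r4: IF@6 ID@7 stall=0 (-) EX@8 MEM@9 WB@10
I4 mul r4 <- r3,r3: IF@7 ID@8 stall=1 (RAW on I2.r3 (WB@9)) EX@10 MEM@11 WB@12
I5 sub r3 <- r1,r4: IF@8 ID@10 stall=2 (RAW on I4.r4 (WB@12)) EX@13 MEM@14 WB@15

Answer: 5 8 9 10 12 15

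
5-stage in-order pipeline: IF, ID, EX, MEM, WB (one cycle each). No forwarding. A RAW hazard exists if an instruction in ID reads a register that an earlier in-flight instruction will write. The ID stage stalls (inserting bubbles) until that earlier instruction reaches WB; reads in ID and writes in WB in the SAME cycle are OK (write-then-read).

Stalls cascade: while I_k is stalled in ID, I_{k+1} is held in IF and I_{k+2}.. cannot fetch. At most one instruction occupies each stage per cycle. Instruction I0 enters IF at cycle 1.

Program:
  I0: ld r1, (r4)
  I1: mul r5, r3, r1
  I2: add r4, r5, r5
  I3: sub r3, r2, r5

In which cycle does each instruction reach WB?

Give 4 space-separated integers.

I0 ld r1 <- r4: IF@1 ID@2 stall=0 (-) EX@3 MEM@4 WB@5
I1 mul r5 <- r3,r1: IF@2 ID@3 stall=2 (RAW on I0.r1 (WB@5)) EX@6 MEM@7 WB@8
I2 add r4 <- r5,r5: IF@3 ID@6 stall=2 (RAW on I1.r5 (WB@8)) EX@9 MEM@10 WB@11
I3 sub r3 <- r2,r5: IF@6 ID@9 stall=0 (-) EX@10 MEM@11 WB@12

Answer: 5 8 11 12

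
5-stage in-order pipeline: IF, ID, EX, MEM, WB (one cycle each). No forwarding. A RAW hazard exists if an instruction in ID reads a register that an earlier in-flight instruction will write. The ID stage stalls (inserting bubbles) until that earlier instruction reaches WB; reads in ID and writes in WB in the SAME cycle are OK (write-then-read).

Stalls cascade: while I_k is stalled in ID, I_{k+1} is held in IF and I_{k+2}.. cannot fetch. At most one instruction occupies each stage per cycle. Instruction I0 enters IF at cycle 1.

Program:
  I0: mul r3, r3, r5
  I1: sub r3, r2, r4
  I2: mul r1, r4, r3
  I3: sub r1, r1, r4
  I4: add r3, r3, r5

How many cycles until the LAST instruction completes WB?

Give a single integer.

Answer: 13

Derivation:
I0 mul r3 <- r3,r5: IF@1 ID@2 stall=0 (-) EX@3 MEM@4 WB@5
I1 sub r3 <- r2,r4: IF@2 ID@3 stall=0 (-) EX@4 MEM@5 WB@6
I2 mul r1 <- r4,r3: IF@3 ID@4 stall=2 (RAW on I1.r3 (WB@6)) EX@7 MEM@8 WB@9
I3 sub r1 <- r1,r4: IF@4 ID@7 stall=2 (RAW on I2.r1 (WB@9)) EX@10 MEM@11 WB@12
I4 add r3 <- r3,r5: IF@7 ID@10 stall=0 (-) EX@11 MEM@12 WB@13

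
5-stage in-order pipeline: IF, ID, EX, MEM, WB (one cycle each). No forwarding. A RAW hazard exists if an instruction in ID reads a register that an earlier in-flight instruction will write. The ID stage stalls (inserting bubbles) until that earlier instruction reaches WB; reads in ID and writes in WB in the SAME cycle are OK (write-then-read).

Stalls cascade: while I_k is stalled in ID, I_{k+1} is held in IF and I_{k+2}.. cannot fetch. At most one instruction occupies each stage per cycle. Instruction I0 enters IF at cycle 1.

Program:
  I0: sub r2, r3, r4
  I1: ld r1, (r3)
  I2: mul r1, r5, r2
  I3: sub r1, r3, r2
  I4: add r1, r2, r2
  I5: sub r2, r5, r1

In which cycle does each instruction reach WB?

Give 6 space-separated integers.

Answer: 5 6 8 9 10 13

Derivation:
I0 sub r2 <- r3,r4: IF@1 ID@2 stall=0 (-) EX@3 MEM@4 WB@5
I1 ld r1 <- r3: IF@2 ID@3 stall=0 (-) EX@4 MEM@5 WB@6
I2 mul r1 <- r5,r2: IF@3 ID@4 stall=1 (RAW on I0.r2 (WB@5)) EX@6 MEM@7 WB@8
I3 sub r1 <- r3,r2: IF@4 ID@6 stall=0 (-) EX@7 MEM@8 WB@9
I4 add r1 <- r2,r2: IF@6 ID@7 stall=0 (-) EX@8 MEM@9 WB@10
I5 sub r2 <- r5,r1: IF@7 ID@8 stall=2 (RAW on I4.r1 (WB@10)) EX@11 MEM@12 WB@13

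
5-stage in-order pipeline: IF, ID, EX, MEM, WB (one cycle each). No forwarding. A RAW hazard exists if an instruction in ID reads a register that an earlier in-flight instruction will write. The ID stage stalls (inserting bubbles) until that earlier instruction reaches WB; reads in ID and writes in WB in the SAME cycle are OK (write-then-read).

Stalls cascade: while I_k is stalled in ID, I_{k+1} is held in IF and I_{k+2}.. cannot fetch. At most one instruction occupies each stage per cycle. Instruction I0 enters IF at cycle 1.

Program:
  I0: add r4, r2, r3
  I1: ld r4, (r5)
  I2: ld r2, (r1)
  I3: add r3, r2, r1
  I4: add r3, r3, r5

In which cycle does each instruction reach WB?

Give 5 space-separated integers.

Answer: 5 6 7 10 13

Derivation:
I0 add r4 <- r2,r3: IF@1 ID@2 stall=0 (-) EX@3 MEM@4 WB@5
I1 ld r4 <- r5: IF@2 ID@3 stall=0 (-) EX@4 MEM@5 WB@6
I2 ld r2 <- r1: IF@3 ID@4 stall=0 (-) EX@5 MEM@6 WB@7
I3 add r3 <- r2,r1: IF@4 ID@5 stall=2 (RAW on I2.r2 (WB@7)) EX@8 MEM@9 WB@10
I4 add r3 <- r3,r5: IF@5 ID@8 stall=2 (RAW on I3.r3 (WB@10)) EX@11 MEM@12 WB@13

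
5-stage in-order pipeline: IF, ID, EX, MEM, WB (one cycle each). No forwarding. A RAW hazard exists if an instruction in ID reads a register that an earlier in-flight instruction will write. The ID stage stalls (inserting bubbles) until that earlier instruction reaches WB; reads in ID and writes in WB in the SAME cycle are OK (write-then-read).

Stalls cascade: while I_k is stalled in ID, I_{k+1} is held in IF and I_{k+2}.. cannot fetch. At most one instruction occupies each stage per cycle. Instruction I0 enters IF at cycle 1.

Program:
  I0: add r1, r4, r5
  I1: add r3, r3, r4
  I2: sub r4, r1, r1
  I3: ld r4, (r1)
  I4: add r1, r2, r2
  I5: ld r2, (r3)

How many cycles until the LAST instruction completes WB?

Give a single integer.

I0 add r1 <- r4,r5: IF@1 ID@2 stall=0 (-) EX@3 MEM@4 WB@5
I1 add r3 <- r3,r4: IF@2 ID@3 stall=0 (-) EX@4 MEM@5 WB@6
I2 sub r4 <- r1,r1: IF@3 ID@4 stall=1 (RAW on I0.r1 (WB@5)) EX@6 MEM@7 WB@8
I3 ld r4 <- r1: IF@4 ID@6 stall=0 (-) EX@7 MEM@8 WB@9
I4 add r1 <- r2,r2: IF@6 ID@7 stall=0 (-) EX@8 MEM@9 WB@10
I5 ld r2 <- r3: IF@7 ID@8 stall=0 (-) EX@9 MEM@10 WB@11

Answer: 11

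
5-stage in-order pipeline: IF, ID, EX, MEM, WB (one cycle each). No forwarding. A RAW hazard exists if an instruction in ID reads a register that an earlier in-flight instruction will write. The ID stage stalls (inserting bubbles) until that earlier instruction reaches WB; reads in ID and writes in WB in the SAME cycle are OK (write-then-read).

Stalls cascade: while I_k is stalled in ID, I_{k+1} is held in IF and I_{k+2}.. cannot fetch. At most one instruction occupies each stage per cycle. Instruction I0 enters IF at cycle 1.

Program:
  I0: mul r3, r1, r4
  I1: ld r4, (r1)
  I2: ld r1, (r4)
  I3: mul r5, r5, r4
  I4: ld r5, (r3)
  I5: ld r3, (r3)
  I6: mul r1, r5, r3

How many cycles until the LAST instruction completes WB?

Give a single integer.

I0 mul r3 <- r1,r4: IF@1 ID@2 stall=0 (-) EX@3 MEM@4 WB@5
I1 ld r4 <- r1: IF@2 ID@3 stall=0 (-) EX@4 MEM@5 WB@6
I2 ld r1 <- r4: IF@3 ID@4 stall=2 (RAW on I1.r4 (WB@6)) EX@7 MEM@8 WB@9
I3 mul r5 <- r5,r4: IF@4 ID@7 stall=0 (-) EX@8 MEM@9 WB@10
I4 ld r5 <- r3: IF@7 ID@8 stall=0 (-) EX@9 MEM@10 WB@11
I5 ld r3 <- r3: IF@8 ID@9 stall=0 (-) EX@10 MEM@11 WB@12
I6 mul r1 <- r5,r3: IF@9 ID@10 stall=2 (RAW on I5.r3 (WB@12)) EX@13 MEM@14 WB@15

Answer: 15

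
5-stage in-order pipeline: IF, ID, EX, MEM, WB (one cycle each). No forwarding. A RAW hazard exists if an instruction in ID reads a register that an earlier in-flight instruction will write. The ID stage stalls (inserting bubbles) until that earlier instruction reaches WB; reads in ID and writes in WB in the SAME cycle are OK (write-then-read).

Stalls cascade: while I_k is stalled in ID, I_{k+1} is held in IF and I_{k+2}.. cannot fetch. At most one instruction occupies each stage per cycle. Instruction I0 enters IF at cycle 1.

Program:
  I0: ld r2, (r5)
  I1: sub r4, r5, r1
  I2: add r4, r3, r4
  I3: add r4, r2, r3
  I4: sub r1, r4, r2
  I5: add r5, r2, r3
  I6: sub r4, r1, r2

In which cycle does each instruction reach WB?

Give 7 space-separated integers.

I0 ld r2 <- r5: IF@1 ID@2 stall=0 (-) EX@3 MEM@4 WB@5
I1 sub r4 <- r5,r1: IF@2 ID@3 stall=0 (-) EX@4 MEM@5 WB@6
I2 add r4 <- r3,r4: IF@3 ID@4 stall=2 (RAW on I1.r4 (WB@6)) EX@7 MEM@8 WB@9
I3 add r4 <- r2,r3: IF@4 ID@7 stall=0 (-) EX@8 MEM@9 WB@10
I4 sub r1 <- r4,r2: IF@7 ID@8 stall=2 (RAW on I3.r4 (WB@10)) EX@11 MEM@12 WB@13
I5 add r5 <- r2,r3: IF@8 ID@11 stall=0 (-) EX@12 MEM@13 WB@14
I6 sub r4 <- r1,r2: IF@11 ID@12 stall=1 (RAW on I4.r1 (WB@13)) EX@14 MEM@15 WB@16

Answer: 5 6 9 10 13 14 16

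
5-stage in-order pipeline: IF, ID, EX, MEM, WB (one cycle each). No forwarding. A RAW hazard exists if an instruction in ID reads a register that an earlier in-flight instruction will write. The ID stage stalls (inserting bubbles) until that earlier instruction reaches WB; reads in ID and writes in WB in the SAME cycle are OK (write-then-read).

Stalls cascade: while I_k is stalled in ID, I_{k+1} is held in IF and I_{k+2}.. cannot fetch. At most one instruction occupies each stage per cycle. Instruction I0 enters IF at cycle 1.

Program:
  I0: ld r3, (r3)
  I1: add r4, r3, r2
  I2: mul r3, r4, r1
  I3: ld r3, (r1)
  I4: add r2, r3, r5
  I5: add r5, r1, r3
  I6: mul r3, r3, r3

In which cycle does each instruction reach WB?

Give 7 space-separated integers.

I0 ld r3 <- r3: IF@1 ID@2 stall=0 (-) EX@3 MEM@4 WB@5
I1 add r4 <- r3,r2: IF@2 ID@3 stall=2 (RAW on I0.r3 (WB@5)) EX@6 MEM@7 WB@8
I2 mul r3 <- r4,r1: IF@3 ID@6 stall=2 (RAW on I1.r4 (WB@8)) EX@9 MEM@10 WB@11
I3 ld r3 <- r1: IF@6 ID@9 stall=0 (-) EX@10 MEM@11 WB@12
I4 add r2 <- r3,r5: IF@9 ID@10 stall=2 (RAW on I3.r3 (WB@12)) EX@13 MEM@14 WB@15
I5 add r5 <- r1,r3: IF@10 ID@13 stall=0 (-) EX@14 MEM@15 WB@16
I6 mul r3 <- r3,r3: IF@13 ID@14 stall=0 (-) EX@15 MEM@16 WB@17

Answer: 5 8 11 12 15 16 17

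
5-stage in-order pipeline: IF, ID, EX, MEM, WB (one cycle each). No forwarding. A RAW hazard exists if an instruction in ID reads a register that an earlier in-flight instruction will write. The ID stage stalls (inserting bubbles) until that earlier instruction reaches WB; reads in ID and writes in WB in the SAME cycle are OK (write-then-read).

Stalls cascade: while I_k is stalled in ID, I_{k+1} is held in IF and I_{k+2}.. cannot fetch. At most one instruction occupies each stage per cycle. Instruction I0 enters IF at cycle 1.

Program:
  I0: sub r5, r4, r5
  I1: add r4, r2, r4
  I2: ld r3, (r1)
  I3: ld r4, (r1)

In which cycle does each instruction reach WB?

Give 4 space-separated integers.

I0 sub r5 <- r4,r5: IF@1 ID@2 stall=0 (-) EX@3 MEM@4 WB@5
I1 add r4 <- r2,r4: IF@2 ID@3 stall=0 (-) EX@4 MEM@5 WB@6
I2 ld r3 <- r1: IF@3 ID@4 stall=0 (-) EX@5 MEM@6 WB@7
I3 ld r4 <- r1: IF@4 ID@5 stall=0 (-) EX@6 MEM@7 WB@8

Answer: 5 6 7 8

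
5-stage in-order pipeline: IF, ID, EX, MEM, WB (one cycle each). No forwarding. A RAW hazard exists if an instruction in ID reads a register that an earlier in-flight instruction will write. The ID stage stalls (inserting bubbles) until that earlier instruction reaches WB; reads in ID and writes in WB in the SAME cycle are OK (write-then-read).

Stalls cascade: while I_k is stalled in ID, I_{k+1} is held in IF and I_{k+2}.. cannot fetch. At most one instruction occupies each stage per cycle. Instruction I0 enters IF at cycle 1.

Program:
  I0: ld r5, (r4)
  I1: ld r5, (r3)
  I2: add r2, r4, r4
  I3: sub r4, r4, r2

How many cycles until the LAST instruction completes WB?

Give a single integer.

Answer: 10

Derivation:
I0 ld r5 <- r4: IF@1 ID@2 stall=0 (-) EX@3 MEM@4 WB@5
I1 ld r5 <- r3: IF@2 ID@3 stall=0 (-) EX@4 MEM@5 WB@6
I2 add r2 <- r4,r4: IF@3 ID@4 stall=0 (-) EX@5 MEM@6 WB@7
I3 sub r4 <- r4,r2: IF@4 ID@5 stall=2 (RAW on I2.r2 (WB@7)) EX@8 MEM@9 WB@10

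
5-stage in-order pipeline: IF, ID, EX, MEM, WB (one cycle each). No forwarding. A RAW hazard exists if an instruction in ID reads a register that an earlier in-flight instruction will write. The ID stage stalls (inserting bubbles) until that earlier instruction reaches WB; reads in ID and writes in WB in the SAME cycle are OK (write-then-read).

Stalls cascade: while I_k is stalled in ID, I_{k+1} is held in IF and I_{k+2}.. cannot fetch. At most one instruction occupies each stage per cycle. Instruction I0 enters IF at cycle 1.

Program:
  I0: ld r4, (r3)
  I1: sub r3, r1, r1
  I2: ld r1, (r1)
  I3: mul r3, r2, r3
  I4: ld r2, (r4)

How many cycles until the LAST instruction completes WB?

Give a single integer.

I0 ld r4 <- r3: IF@1 ID@2 stall=0 (-) EX@3 MEM@4 WB@5
I1 sub r3 <- r1,r1: IF@2 ID@3 stall=0 (-) EX@4 MEM@5 WB@6
I2 ld r1 <- r1: IF@3 ID@4 stall=0 (-) EX@5 MEM@6 WB@7
I3 mul r3 <- r2,r3: IF@4 ID@5 stall=1 (RAW on I1.r3 (WB@6)) EX@7 MEM@8 WB@9
I4 ld r2 <- r4: IF@5 ID@7 stall=0 (-) EX@8 MEM@9 WB@10

Answer: 10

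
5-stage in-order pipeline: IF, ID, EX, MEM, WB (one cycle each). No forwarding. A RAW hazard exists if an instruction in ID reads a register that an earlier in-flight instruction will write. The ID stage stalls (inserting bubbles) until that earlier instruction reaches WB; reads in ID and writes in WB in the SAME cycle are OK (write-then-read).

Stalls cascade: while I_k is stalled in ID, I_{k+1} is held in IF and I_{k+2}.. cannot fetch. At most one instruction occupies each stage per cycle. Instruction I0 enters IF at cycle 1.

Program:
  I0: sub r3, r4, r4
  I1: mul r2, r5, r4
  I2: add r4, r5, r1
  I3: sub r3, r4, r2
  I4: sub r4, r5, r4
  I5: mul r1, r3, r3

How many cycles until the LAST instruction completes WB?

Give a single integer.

I0 sub r3 <- r4,r4: IF@1 ID@2 stall=0 (-) EX@3 MEM@4 WB@5
I1 mul r2 <- r5,r4: IF@2 ID@3 stall=0 (-) EX@4 MEM@5 WB@6
I2 add r4 <- r5,r1: IF@3 ID@4 stall=0 (-) EX@5 MEM@6 WB@7
I3 sub r3 <- r4,r2: IF@4 ID@5 stall=2 (RAW on I2.r4 (WB@7)) EX@8 MEM@9 WB@10
I4 sub r4 <- r5,r4: IF@5 ID@8 stall=0 (-) EX@9 MEM@10 WB@11
I5 mul r1 <- r3,r3: IF@8 ID@9 stall=1 (RAW on I3.r3 (WB@10)) EX@11 MEM@12 WB@13

Answer: 13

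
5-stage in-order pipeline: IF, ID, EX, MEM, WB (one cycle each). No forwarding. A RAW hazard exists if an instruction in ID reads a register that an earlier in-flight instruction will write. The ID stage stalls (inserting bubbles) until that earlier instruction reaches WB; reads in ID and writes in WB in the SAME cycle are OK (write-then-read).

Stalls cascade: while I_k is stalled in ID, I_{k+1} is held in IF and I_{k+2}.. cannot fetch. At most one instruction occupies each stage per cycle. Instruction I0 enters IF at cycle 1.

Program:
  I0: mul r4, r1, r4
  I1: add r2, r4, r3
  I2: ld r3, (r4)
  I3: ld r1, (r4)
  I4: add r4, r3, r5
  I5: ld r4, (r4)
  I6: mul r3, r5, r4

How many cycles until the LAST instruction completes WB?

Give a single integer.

I0 mul r4 <- r1,r4: IF@1 ID@2 stall=0 (-) EX@3 MEM@4 WB@5
I1 add r2 <- r4,r3: IF@2 ID@3 stall=2 (RAW on I0.r4 (WB@5)) EX@6 MEM@7 WB@8
I2 ld r3 <- r4: IF@3 ID@6 stall=0 (-) EX@7 MEM@8 WB@9
I3 ld r1 <- r4: IF@6 ID@7 stall=0 (-) EX@8 MEM@9 WB@10
I4 add r4 <- r3,r5: IF@7 ID@8 stall=1 (RAW on I2.r3 (WB@9)) EX@10 MEM@11 WB@12
I5 ld r4 <- r4: IF@8 ID@10 stall=2 (RAW on I4.r4 (WB@12)) EX@13 MEM@14 WB@15
I6 mul r3 <- r5,r4: IF@10 ID@13 stall=2 (RAW on I5.r4 (WB@15)) EX@16 MEM@17 WB@18

Answer: 18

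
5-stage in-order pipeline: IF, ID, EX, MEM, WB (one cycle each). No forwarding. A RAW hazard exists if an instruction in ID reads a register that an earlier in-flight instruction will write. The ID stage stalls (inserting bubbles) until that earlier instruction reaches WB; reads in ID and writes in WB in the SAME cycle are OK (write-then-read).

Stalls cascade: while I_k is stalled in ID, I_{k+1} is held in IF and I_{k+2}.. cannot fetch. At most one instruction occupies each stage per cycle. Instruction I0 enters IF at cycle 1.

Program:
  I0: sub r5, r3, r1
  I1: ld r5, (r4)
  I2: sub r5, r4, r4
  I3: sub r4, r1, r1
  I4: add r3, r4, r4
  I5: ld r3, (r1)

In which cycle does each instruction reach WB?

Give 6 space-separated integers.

Answer: 5 6 7 8 11 12

Derivation:
I0 sub r5 <- r3,r1: IF@1 ID@2 stall=0 (-) EX@3 MEM@4 WB@5
I1 ld r5 <- r4: IF@2 ID@3 stall=0 (-) EX@4 MEM@5 WB@6
I2 sub r5 <- r4,r4: IF@3 ID@4 stall=0 (-) EX@5 MEM@6 WB@7
I3 sub r4 <- r1,r1: IF@4 ID@5 stall=0 (-) EX@6 MEM@7 WB@8
I4 add r3 <- r4,r4: IF@5 ID@6 stall=2 (RAW on I3.r4 (WB@8)) EX@9 MEM@10 WB@11
I5 ld r3 <- r1: IF@6 ID@9 stall=0 (-) EX@10 MEM@11 WB@12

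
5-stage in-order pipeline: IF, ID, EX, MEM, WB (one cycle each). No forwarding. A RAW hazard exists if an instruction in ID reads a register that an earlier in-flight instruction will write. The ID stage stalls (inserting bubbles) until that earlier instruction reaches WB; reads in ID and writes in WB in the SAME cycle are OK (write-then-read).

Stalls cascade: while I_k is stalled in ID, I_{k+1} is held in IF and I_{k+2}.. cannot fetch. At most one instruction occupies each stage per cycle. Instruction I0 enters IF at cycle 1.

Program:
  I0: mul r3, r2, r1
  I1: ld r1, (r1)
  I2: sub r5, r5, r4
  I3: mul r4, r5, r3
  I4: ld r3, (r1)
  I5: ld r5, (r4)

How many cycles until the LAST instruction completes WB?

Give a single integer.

I0 mul r3 <- r2,r1: IF@1 ID@2 stall=0 (-) EX@3 MEM@4 WB@5
I1 ld r1 <- r1: IF@2 ID@3 stall=0 (-) EX@4 MEM@5 WB@6
I2 sub r5 <- r5,r4: IF@3 ID@4 stall=0 (-) EX@5 MEM@6 WB@7
I3 mul r4 <- r5,r3: IF@4 ID@5 stall=2 (RAW on I2.r5 (WB@7)) EX@8 MEM@9 WB@10
I4 ld r3 <- r1: IF@5 ID@8 stall=0 (-) EX@9 MEM@10 WB@11
I5 ld r5 <- r4: IF@8 ID@9 stall=1 (RAW on I3.r4 (WB@10)) EX@11 MEM@12 WB@13

Answer: 13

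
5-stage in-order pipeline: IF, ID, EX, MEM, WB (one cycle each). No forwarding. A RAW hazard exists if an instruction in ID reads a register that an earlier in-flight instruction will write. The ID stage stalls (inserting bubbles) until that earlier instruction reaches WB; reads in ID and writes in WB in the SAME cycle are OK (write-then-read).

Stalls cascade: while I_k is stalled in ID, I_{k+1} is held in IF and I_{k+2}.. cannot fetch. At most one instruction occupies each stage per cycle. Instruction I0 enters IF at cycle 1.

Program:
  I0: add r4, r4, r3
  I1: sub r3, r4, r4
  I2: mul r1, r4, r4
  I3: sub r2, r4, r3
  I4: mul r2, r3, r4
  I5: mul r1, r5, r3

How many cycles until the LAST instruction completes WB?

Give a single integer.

Answer: 13

Derivation:
I0 add r4 <- r4,r3: IF@1 ID@2 stall=0 (-) EX@3 MEM@4 WB@5
I1 sub r3 <- r4,r4: IF@2 ID@3 stall=2 (RAW on I0.r4 (WB@5)) EX@6 MEM@7 WB@8
I2 mul r1 <- r4,r4: IF@3 ID@6 stall=0 (-) EX@7 MEM@8 WB@9
I3 sub r2 <- r4,r3: IF@6 ID@7 stall=1 (RAW on I1.r3 (WB@8)) EX@9 MEM@10 WB@11
I4 mul r2 <- r3,r4: IF@7 ID@9 stall=0 (-) EX@10 MEM@11 WB@12
I5 mul r1 <- r5,r3: IF@9 ID@10 stall=0 (-) EX@11 MEM@12 WB@13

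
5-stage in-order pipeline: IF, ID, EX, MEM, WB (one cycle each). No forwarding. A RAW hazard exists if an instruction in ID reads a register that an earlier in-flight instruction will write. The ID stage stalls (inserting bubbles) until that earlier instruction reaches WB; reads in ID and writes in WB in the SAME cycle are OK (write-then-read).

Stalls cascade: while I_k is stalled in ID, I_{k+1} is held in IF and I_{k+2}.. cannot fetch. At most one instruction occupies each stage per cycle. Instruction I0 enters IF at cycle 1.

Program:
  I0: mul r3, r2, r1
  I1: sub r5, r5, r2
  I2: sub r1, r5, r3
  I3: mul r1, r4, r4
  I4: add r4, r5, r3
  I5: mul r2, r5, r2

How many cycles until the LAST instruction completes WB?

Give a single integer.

Answer: 12

Derivation:
I0 mul r3 <- r2,r1: IF@1 ID@2 stall=0 (-) EX@3 MEM@4 WB@5
I1 sub r5 <- r5,r2: IF@2 ID@3 stall=0 (-) EX@4 MEM@5 WB@6
I2 sub r1 <- r5,r3: IF@3 ID@4 stall=2 (RAW on I1.r5 (WB@6)) EX@7 MEM@8 WB@9
I3 mul r1 <- r4,r4: IF@4 ID@7 stall=0 (-) EX@8 MEM@9 WB@10
I4 add r4 <- r5,r3: IF@7 ID@8 stall=0 (-) EX@9 MEM@10 WB@11
I5 mul r2 <- r5,r2: IF@8 ID@9 stall=0 (-) EX@10 MEM@11 WB@12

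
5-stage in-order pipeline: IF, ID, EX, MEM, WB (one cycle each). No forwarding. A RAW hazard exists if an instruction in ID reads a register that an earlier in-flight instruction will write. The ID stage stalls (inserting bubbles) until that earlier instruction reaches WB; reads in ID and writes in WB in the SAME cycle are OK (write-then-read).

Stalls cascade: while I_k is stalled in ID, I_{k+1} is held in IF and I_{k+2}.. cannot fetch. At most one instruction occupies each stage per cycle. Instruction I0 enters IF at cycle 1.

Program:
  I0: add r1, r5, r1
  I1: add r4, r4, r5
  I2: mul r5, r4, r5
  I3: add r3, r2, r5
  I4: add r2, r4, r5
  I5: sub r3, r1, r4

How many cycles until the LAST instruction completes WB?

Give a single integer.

I0 add r1 <- r5,r1: IF@1 ID@2 stall=0 (-) EX@3 MEM@4 WB@5
I1 add r4 <- r4,r5: IF@2 ID@3 stall=0 (-) EX@4 MEM@5 WB@6
I2 mul r5 <- r4,r5: IF@3 ID@4 stall=2 (RAW on I1.r4 (WB@6)) EX@7 MEM@8 WB@9
I3 add r3 <- r2,r5: IF@4 ID@7 stall=2 (RAW on I2.r5 (WB@9)) EX@10 MEM@11 WB@12
I4 add r2 <- r4,r5: IF@7 ID@10 stall=0 (-) EX@11 MEM@12 WB@13
I5 sub r3 <- r1,r4: IF@10 ID@11 stall=0 (-) EX@12 MEM@13 WB@14

Answer: 14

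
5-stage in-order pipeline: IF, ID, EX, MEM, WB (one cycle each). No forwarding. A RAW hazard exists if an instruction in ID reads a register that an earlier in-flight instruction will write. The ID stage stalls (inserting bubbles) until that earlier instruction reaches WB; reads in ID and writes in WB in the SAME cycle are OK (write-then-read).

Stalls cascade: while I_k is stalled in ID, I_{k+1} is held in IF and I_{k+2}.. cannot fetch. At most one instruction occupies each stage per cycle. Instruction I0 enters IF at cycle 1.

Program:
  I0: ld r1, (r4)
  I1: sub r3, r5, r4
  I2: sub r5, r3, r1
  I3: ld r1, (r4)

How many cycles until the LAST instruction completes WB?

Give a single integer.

Answer: 10

Derivation:
I0 ld r1 <- r4: IF@1 ID@2 stall=0 (-) EX@3 MEM@4 WB@5
I1 sub r3 <- r5,r4: IF@2 ID@3 stall=0 (-) EX@4 MEM@5 WB@6
I2 sub r5 <- r3,r1: IF@3 ID@4 stall=2 (RAW on I1.r3 (WB@6)) EX@7 MEM@8 WB@9
I3 ld r1 <- r4: IF@4 ID@7 stall=0 (-) EX@8 MEM@9 WB@10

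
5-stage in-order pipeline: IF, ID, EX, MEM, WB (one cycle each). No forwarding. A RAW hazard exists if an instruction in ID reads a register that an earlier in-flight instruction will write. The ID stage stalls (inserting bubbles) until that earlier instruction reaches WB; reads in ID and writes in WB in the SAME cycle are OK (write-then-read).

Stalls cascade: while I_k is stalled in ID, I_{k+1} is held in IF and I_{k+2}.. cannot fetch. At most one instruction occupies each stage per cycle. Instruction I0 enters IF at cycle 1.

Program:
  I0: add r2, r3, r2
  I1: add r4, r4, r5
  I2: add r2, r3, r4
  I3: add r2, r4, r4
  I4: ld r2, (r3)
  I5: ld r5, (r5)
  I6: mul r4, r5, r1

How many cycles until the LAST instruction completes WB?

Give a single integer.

I0 add r2 <- r3,r2: IF@1 ID@2 stall=0 (-) EX@3 MEM@4 WB@5
I1 add r4 <- r4,r5: IF@2 ID@3 stall=0 (-) EX@4 MEM@5 WB@6
I2 add r2 <- r3,r4: IF@3 ID@4 stall=2 (RAW on I1.r4 (WB@6)) EX@7 MEM@8 WB@9
I3 add r2 <- r4,r4: IF@4 ID@7 stall=0 (-) EX@8 MEM@9 WB@10
I4 ld r2 <- r3: IF@7 ID@8 stall=0 (-) EX@9 MEM@10 WB@11
I5 ld r5 <- r5: IF@8 ID@9 stall=0 (-) EX@10 MEM@11 WB@12
I6 mul r4 <- r5,r1: IF@9 ID@10 stall=2 (RAW on I5.r5 (WB@12)) EX@13 MEM@14 WB@15

Answer: 15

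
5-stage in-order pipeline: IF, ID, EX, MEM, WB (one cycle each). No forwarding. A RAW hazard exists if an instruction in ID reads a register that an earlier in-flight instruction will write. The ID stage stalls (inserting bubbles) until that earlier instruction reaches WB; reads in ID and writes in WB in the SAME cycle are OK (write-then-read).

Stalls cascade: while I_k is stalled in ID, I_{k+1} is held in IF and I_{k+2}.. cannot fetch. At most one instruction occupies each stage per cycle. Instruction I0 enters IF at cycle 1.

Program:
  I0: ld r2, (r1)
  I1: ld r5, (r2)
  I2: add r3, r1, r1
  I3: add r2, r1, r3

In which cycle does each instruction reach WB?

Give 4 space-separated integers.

I0 ld r2 <- r1: IF@1 ID@2 stall=0 (-) EX@3 MEM@4 WB@5
I1 ld r5 <- r2: IF@2 ID@3 stall=2 (RAW on I0.r2 (WB@5)) EX@6 MEM@7 WB@8
I2 add r3 <- r1,r1: IF@3 ID@6 stall=0 (-) EX@7 MEM@8 WB@9
I3 add r2 <- r1,r3: IF@6 ID@7 stall=2 (RAW on I2.r3 (WB@9)) EX@10 MEM@11 WB@12

Answer: 5 8 9 12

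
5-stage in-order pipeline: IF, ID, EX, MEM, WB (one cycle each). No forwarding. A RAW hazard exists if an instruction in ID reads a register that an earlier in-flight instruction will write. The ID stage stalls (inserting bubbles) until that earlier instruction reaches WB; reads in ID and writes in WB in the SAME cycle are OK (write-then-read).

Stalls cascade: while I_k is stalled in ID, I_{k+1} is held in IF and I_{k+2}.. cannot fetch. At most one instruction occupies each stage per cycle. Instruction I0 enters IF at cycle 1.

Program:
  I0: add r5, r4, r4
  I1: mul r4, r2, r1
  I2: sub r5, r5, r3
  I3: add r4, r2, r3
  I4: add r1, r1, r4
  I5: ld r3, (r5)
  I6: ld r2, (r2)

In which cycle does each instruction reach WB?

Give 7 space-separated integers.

Answer: 5 6 8 9 12 13 14

Derivation:
I0 add r5 <- r4,r4: IF@1 ID@2 stall=0 (-) EX@3 MEM@4 WB@5
I1 mul r4 <- r2,r1: IF@2 ID@3 stall=0 (-) EX@4 MEM@5 WB@6
I2 sub r5 <- r5,r3: IF@3 ID@4 stall=1 (RAW on I0.r5 (WB@5)) EX@6 MEM@7 WB@8
I3 add r4 <- r2,r3: IF@4 ID@6 stall=0 (-) EX@7 MEM@8 WB@9
I4 add r1 <- r1,r4: IF@6 ID@7 stall=2 (RAW on I3.r4 (WB@9)) EX@10 MEM@11 WB@12
I5 ld r3 <- r5: IF@7 ID@10 stall=0 (-) EX@11 MEM@12 WB@13
I6 ld r2 <- r2: IF@10 ID@11 stall=0 (-) EX@12 MEM@13 WB@14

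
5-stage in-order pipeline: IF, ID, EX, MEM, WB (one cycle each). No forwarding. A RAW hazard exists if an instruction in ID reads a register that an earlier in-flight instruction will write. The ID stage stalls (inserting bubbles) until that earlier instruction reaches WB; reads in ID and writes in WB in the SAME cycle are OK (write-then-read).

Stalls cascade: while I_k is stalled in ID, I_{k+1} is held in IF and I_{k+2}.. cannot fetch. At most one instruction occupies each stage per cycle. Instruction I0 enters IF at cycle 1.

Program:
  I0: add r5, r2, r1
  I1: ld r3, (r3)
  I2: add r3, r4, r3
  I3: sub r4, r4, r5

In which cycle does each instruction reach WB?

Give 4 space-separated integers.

Answer: 5 6 9 10

Derivation:
I0 add r5 <- r2,r1: IF@1 ID@2 stall=0 (-) EX@3 MEM@4 WB@5
I1 ld r3 <- r3: IF@2 ID@3 stall=0 (-) EX@4 MEM@5 WB@6
I2 add r3 <- r4,r3: IF@3 ID@4 stall=2 (RAW on I1.r3 (WB@6)) EX@7 MEM@8 WB@9
I3 sub r4 <- r4,r5: IF@4 ID@7 stall=0 (-) EX@8 MEM@9 WB@10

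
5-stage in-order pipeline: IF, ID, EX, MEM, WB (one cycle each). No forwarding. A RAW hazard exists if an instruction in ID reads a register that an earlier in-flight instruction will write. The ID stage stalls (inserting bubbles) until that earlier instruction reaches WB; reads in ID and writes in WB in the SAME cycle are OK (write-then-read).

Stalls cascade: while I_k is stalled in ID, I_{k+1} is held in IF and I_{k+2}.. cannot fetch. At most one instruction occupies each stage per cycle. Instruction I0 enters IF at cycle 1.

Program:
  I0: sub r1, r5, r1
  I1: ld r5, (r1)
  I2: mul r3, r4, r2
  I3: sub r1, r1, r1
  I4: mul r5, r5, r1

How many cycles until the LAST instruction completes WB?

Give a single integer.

I0 sub r1 <- r5,r1: IF@1 ID@2 stall=0 (-) EX@3 MEM@4 WB@5
I1 ld r5 <- r1: IF@2 ID@3 stall=2 (RAW on I0.r1 (WB@5)) EX@6 MEM@7 WB@8
I2 mul r3 <- r4,r2: IF@3 ID@6 stall=0 (-) EX@7 MEM@8 WB@9
I3 sub r1 <- r1,r1: IF@6 ID@7 stall=0 (-) EX@8 MEM@9 WB@10
I4 mul r5 <- r5,r1: IF@7 ID@8 stall=2 (RAW on I3.r1 (WB@10)) EX@11 MEM@12 WB@13

Answer: 13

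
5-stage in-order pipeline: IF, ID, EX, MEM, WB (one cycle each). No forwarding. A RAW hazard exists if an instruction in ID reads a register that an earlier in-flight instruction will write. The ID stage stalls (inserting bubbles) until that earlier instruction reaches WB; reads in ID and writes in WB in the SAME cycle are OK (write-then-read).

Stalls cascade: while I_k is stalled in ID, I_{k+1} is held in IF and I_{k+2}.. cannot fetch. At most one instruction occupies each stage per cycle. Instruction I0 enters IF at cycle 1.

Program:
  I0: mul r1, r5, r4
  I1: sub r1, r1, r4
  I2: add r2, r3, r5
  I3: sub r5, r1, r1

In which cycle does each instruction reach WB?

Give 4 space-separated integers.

I0 mul r1 <- r5,r4: IF@1 ID@2 stall=0 (-) EX@3 MEM@4 WB@5
I1 sub r1 <- r1,r4: IF@2 ID@3 stall=2 (RAW on I0.r1 (WB@5)) EX@6 MEM@7 WB@8
I2 add r2 <- r3,r5: IF@3 ID@6 stall=0 (-) EX@7 MEM@8 WB@9
I3 sub r5 <- r1,r1: IF@6 ID@7 stall=1 (RAW on I1.r1 (WB@8)) EX@9 MEM@10 WB@11

Answer: 5 8 9 11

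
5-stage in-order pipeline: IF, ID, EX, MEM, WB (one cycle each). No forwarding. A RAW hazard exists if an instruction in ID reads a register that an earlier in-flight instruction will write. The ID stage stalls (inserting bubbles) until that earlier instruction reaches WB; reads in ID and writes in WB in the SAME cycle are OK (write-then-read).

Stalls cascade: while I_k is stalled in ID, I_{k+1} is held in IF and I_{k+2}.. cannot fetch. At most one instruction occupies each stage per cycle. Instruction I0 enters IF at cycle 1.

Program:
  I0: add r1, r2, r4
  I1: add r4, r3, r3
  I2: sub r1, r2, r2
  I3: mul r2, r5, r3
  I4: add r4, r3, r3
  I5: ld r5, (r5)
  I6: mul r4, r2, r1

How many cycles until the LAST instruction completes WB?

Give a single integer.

I0 add r1 <- r2,r4: IF@1 ID@2 stall=0 (-) EX@3 MEM@4 WB@5
I1 add r4 <- r3,r3: IF@2 ID@3 stall=0 (-) EX@4 MEM@5 WB@6
I2 sub r1 <- r2,r2: IF@3 ID@4 stall=0 (-) EX@5 MEM@6 WB@7
I3 mul r2 <- r5,r3: IF@4 ID@5 stall=0 (-) EX@6 MEM@7 WB@8
I4 add r4 <- r3,r3: IF@5 ID@6 stall=0 (-) EX@7 MEM@8 WB@9
I5 ld r5 <- r5: IF@6 ID@7 stall=0 (-) EX@8 MEM@9 WB@10
I6 mul r4 <- r2,r1: IF@7 ID@8 stall=0 (-) EX@9 MEM@10 WB@11

Answer: 11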